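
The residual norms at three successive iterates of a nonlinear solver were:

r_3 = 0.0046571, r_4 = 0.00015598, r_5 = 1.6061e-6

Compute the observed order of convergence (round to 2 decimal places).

p ≈ ln(r_5/r_4) / ln(r_4/r_3)
  = ln(1.6061e-6/0.00015598) / ln(0.00015598/0.0046571)
  = ln(0.0102968) / ln(0.0334929)
  = -4.57592 / -3.39642 ≈ 1.34728

1.35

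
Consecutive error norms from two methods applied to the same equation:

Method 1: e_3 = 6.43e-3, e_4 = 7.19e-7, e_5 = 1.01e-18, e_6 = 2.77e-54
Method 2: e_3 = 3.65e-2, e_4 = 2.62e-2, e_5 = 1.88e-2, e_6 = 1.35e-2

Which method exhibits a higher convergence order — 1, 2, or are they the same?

Method 1: p ≈ ln(2.77e-54/1.01e-18)/ln(1.01e-18/7.19e-7) ≈ 3.00.
Method 2: p ≈ ln(1.35e-2/1.88e-2)/ln(1.88e-2/2.62e-2) ≈ 1.00.
Method 1 has the higher order (≈3.0 vs ≈1.0).

1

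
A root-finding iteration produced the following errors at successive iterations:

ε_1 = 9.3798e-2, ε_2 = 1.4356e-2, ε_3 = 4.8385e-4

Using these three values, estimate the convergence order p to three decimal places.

p ≈ ln(ε_3/ε_2) / ln(ε_2/ε_1)
  = ln(4.8385e-4/1.4356e-2) / ln(1.4356e-2/9.3798e-2)
  = ln(0.0337037) / ln(0.153052)
  = -3.390148 / -1.876978 ≈ 1.806174

1.806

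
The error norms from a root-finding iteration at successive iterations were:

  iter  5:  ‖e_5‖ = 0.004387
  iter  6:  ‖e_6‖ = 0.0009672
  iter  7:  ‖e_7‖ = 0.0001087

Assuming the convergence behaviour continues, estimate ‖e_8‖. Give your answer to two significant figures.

First estimate the order: p ≈ ln(‖e_7‖/‖e_6‖) / ln(‖e_6‖/‖e_5‖) = ln(0.0001087/0.0009672)/ln(0.0009672/0.004387) = ln(0.112386)/ln(0.22047) ≈ 1.4457.
Then ‖e_8‖ ≈ ‖e_7‖·(‖e_7‖/‖e_6‖)^p = 0.0001087·(0.112386)^1.4457 = 0.0001087·0.0424243 ≈ 4.612e-06.

4.6e-6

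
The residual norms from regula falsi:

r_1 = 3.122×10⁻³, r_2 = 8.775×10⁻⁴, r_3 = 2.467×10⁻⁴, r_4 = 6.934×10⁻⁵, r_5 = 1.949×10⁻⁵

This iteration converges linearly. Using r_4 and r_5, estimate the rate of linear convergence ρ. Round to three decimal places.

0.281

ρ ≈ r_5/r_4 = 1.949×10⁻⁵/6.934×10⁻⁵ = 0.28108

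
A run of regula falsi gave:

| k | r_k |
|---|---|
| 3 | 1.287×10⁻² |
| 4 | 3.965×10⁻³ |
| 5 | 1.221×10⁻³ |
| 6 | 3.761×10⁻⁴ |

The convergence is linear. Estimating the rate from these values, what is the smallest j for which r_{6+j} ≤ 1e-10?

Rate ρ ≈ r_6/r_5 = 3.761×10⁻⁴/1.221×10⁻³ = 0.3080.
After j more steps, r_{6+j} ≈ 3.761×10⁻⁴·ρ^j; need ρ^j ≤ 1e-10/3.761×10⁻⁴ = 2.65887e-07.
j ≥ ln(2.65887e-07)/ln(0.3080) = -15.1402/-1.17766 = 12.856.
So 13 more iterations are needed.

13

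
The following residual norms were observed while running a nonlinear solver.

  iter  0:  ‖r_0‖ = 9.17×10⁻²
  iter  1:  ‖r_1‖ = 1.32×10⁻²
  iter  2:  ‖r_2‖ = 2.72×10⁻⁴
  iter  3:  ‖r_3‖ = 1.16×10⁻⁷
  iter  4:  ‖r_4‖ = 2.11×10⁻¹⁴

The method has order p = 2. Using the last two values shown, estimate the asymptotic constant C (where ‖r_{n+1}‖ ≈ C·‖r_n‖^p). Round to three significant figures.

1.57

C ≈ ‖r_4‖ / ‖r_3‖^2
  = 2.11×10⁻¹⁴ / (1.16×10⁻⁷)^2
  = 2.11×10⁻¹⁴ / 1.3456e-14 ≈ 1.5681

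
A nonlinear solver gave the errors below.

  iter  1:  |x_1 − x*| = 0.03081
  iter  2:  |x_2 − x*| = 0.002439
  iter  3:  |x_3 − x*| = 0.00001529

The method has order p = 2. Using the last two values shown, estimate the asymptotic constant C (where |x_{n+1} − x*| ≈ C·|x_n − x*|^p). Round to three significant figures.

C ≈ |x_3 − x*| / |x_2 − x*|^2
  = 0.00001529 / (0.002439)^2
  = 0.00001529 / 5.94872e-06 ≈ 2.5703

2.57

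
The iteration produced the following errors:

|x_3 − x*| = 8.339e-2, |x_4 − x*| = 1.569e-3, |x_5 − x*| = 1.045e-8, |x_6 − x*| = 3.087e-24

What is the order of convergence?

3

Consecutive ratios: |x_6 − x*|/|x_5 − x*| = 3.087e-24/1.045e-8 = 2.95407e-16, |x_5 − x*|/|x_4 − x*| = 1.045e-8/1.569e-3 = 6.66029e-06.
p ≈ ln(2.95407e-16)/ln(6.66029e-06) = -35.7582/-11.9193 ≈ 3.00.
So the convergence is cubic (order 3).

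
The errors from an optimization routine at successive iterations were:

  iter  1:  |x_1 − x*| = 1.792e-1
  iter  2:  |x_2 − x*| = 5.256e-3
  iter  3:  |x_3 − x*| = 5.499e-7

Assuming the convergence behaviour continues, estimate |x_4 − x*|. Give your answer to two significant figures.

2.5e-17

First estimate the order: p ≈ ln(|x_3 − x*|/|x_2 − x*|) / ln(|x_2 − x*|/|x_1 − x*|) = ln(5.499e-7/5.256e-3)/ln(5.256e-3/1.792e-1) = ln(0.000104623)/ln(0.0293304) ≈ 2.5970.
Then |x_4 − x*| ≈ |x_3 − x*|·(|x_3 − x*|/|x_2 − x*|)^p = 5.499e-7·(0.000104623)^2.5970 = 5.499e-7·4.60227e-11 ≈ 2.531e-17.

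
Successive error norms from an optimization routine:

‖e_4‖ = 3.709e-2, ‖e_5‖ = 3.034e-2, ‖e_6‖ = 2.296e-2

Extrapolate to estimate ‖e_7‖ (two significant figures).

1.6e-2

First estimate the order: p ≈ ln(‖e_6‖/‖e_5‖) / ln(‖e_5‖/‖e_4‖) = ln(2.296e-2/3.034e-2)/ln(3.034e-2/3.709e-2) = ln(0.756757)/ln(0.81801) ≈ 1.3875.
Then ‖e_7‖ ≈ ‖e_6‖·(‖e_6‖/‖e_5‖)^p = 2.296e-2·(0.756757)^1.3875 = 2.296e-2·0.679285 ≈ 0.0156.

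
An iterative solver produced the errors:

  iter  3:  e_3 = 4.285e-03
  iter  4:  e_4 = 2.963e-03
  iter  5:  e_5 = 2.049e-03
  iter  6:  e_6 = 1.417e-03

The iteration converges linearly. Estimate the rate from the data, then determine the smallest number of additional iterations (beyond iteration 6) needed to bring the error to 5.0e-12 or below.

53

Rate ρ ≈ e_6/e_5 = 1.417e-03/2.049e-03 = 0.6916.
After j more steps, e_{6+j} ≈ 1.417e-03·ρ^j; need ρ^j ≤ 5.0e-12/1.417e-03 = 3.52858e-09.
j ≥ ln(3.52858e-09)/ln(0.6916) = -19.4624/-0.36875 = 52.779.
So 53 more iterations are needed.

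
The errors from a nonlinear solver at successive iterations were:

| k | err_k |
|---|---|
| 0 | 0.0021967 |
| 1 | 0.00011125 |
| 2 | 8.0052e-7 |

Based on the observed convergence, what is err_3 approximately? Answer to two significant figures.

First estimate the order: p ≈ ln(err_2/err_1) / ln(err_1/err_0) = ln(8.0052e-7/0.00011125)/ln(0.00011125/0.0021967) = ln(0.00719569)/ln(0.0506441) ≈ 1.6542.
Then err_3 ≈ err_2·(err_2/err_1)^p = 8.0052e-7·(0.00719569)^1.6542 = 8.0052e-7·0.000285213 ≈ 2.283e-10.

2.3e-10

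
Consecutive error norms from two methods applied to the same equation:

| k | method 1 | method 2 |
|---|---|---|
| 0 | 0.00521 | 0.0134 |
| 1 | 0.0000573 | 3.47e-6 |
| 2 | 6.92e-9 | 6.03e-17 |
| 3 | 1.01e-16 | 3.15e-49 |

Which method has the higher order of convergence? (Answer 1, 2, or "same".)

Method 1: p ≈ ln(1.01e-16/6.92e-9)/ln(6.92e-9/0.0000573) ≈ 2.00.
Method 2: p ≈ ln(3.15e-49/6.03e-17)/ln(6.03e-17/3.47e-6) ≈ 3.00.
Method 2 has the higher order (≈3.0 vs ≈2.0).

2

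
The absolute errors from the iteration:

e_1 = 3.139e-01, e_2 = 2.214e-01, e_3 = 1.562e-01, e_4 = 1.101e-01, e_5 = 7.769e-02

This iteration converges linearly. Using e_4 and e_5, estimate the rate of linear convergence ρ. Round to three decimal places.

ρ ≈ e_5/e_4 = 7.769e-02/1.101e-01 = 0.70563

0.706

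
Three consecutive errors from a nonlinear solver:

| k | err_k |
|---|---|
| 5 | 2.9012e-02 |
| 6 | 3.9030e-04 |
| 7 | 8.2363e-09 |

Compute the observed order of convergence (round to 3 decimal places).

2.499

p ≈ ln(err_7/err_6) / ln(err_6/err_5)
  = ln(8.2363e-09/3.9030e-04) / ln(3.9030e-04/2.9012e-02)
  = ln(2.11025e-05) / ln(0.0134531)
  = -10.766119 / -4.308546 ≈ 2.498782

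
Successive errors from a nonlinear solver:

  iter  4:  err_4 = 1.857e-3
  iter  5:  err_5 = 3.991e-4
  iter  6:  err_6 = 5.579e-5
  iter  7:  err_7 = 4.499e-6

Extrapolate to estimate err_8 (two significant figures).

First estimate the order: p ≈ ln(err_7/err_6) / ln(err_6/err_5) = ln(4.499e-6/5.579e-5)/ln(5.579e-5/3.991e-4) = ln(0.0806417)/ln(0.13979) ≈ 1.2796.
Then err_8 ≈ err_7·(err_7/err_6)^p = 4.499e-6·(0.0806417)^1.2796 = 4.499e-6·0.0398872 ≈ 1.795e-07.

1.8e-7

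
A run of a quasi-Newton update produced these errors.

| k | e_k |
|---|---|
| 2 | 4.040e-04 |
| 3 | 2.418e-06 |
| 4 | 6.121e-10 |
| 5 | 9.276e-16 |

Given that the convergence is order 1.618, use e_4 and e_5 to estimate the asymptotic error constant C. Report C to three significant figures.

C ≈ e_5 / e_4^1.618
  = 9.276e-16 / (6.121e-10)^1.618
  = 9.276e-16 / 1.23902e-15 ≈ 0.74866

0.749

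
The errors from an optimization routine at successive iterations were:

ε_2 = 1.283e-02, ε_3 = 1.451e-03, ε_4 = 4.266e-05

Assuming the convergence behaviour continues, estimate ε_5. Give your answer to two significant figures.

1.4e-7

First estimate the order: p ≈ ln(ε_4/ε_3) / ln(ε_3/ε_2) = ln(4.266e-05/1.451e-03)/ln(1.451e-03/1.283e-02) = ln(0.0294004)/ln(0.113094) ≈ 1.6181.
Then ε_5 ≈ ε_4·(ε_4/ε_3)^p = 4.266e-05·(0.0294004)^1.6181 = 4.266e-05·0.00332386 ≈ 1.418e-07.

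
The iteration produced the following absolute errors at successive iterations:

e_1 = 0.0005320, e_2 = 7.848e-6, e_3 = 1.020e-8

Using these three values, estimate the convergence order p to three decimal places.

p ≈ ln(e_3/e_2) / ln(e_2/e_1)
  = ln(1.020e-8/7.848e-6) / ln(7.848e-6/0.0005320)
  = ln(0.00129969) / ln(0.0147519)
  = -6.645630 / -4.216383 ≈ 1.576145

1.576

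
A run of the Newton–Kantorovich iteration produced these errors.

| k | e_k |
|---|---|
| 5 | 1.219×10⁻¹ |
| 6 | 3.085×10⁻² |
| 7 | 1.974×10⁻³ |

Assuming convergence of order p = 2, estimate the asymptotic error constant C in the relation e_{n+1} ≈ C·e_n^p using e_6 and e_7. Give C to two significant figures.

C ≈ e_7 / e_6^2
  = 1.974×10⁻³ / (3.085×10⁻²)^2
  = 1.974×10⁻³ / 0.000951722 ≈ 2.0741

2.1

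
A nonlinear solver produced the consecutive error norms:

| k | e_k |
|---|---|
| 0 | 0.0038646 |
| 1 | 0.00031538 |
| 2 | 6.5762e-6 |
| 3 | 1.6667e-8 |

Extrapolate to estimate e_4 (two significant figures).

First estimate the order: p ≈ ln(e_3/e_2) / ln(e_2/e_1) = ln(1.6667e-8/6.5762e-6)/ln(6.5762e-6/0.00031538) = ln(0.00253444)/ln(0.0208517) ≈ 1.5445.
Then e_4 ≈ e_3·(e_3/e_2)^p = 1.6667e-8·(0.00253444)^1.5445 = 1.6667e-8·9.77903e-05 ≈ 1.63e-12.

1.6e-12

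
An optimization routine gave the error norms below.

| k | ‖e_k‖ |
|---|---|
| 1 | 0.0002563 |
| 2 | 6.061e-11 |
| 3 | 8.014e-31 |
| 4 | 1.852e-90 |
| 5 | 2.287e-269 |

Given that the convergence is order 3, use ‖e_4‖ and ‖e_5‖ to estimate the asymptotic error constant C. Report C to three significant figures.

3.60

C ≈ ‖e_5‖ / ‖e_4‖^3
  = 2.287e-269 / (1.852e-90)^3
  = 2.287e-269 / 6.35218e-270 ≈ 3.6003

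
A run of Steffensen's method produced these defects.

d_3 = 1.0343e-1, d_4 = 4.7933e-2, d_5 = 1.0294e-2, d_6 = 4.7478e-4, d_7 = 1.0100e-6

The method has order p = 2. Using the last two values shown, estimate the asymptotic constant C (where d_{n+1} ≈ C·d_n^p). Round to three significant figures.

4.48

C ≈ d_7 / d_6^2
  = 1.0100e-6 / (4.7478e-4)^2
  = 1.0100e-6 / 2.25416e-07 ≈ 4.4806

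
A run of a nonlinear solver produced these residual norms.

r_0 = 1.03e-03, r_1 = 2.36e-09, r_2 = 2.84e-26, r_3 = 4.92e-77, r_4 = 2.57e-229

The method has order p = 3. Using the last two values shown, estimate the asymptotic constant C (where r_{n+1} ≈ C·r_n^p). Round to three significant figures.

2.16

C ≈ r_4 / r_3^3
  = 2.57e-229 / (4.92e-77)^3
  = 2.57e-229 / 1.19095e-229 ≈ 2.1579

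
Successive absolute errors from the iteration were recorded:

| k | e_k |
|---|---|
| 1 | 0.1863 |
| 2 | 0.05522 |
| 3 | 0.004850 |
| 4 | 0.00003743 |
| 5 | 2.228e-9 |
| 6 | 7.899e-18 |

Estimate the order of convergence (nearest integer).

2

Consecutive ratios: e_6/e_5 = 7.899e-18/2.228e-9 = 3.54533e-09, e_5/e_4 = 2.228e-9/0.00003743 = 5.95244e-05.
p ≈ ln(3.54533e-09)/ln(5.95244e-05) = -19.4576/-9.7291 ≈ 2.00.
So the convergence is quadratic (order 2).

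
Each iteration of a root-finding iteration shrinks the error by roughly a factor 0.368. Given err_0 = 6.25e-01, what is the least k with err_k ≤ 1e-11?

25

After k steps, err_k ≈ 6.25e-01·0.368^k.
Need 0.368^k ≤ 1e-11/6.25e-01 = 1.6e-11.
k ≥ ln(1.6e-11)/ln(0.368) = -24.8584/-0.99967 = 24.867.
Smallest integer k = 25.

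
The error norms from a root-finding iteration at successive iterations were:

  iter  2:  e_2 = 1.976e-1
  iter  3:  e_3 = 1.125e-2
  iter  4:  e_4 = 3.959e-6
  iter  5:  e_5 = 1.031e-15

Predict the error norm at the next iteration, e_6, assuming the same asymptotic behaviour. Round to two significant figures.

2.6e-42

First estimate the order: p ≈ ln(e_5/e_4) / ln(e_4/e_3) = ln(1.031e-15/3.959e-6)/ln(3.959e-6/1.125e-2) = ln(2.60419e-10)/ln(0.000351911) ≈ 2.7752.
Then e_6 ≈ e_5·(e_5/e_4)^p = 1.031e-15·(2.60419e-10)^2.7752 = 1.031e-15·2.52101e-27 ≈ 2.599e-42.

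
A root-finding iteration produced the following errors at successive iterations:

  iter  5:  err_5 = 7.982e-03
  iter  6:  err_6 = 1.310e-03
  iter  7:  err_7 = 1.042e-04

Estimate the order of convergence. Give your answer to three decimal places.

1.401

p ≈ ln(err_7/err_6) / ln(err_6/err_5)
  = ln(1.042e-04/1.310e-03) / ln(1.310e-03/7.982e-03)
  = ln(0.079542) / ln(0.164119)
  = -2.531470 / -1.807164 ≈ 1.400797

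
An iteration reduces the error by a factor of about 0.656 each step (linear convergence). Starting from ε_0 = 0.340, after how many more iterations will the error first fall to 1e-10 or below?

After k steps, ε_k ≈ 0.340·0.656^k.
Need 0.656^k ≤ 1e-10/0.340 = 2.94118e-10.
k ≥ ln(2.94118e-10)/ln(0.656) = -21.9470/-0.42159 = 52.058.
Smallest integer k = 53.

53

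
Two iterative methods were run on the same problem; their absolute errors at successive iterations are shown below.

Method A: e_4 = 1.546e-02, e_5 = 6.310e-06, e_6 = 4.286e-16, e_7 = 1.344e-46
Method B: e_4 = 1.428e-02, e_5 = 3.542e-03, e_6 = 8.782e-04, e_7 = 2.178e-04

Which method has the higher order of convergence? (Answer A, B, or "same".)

A

Method A: p ≈ ln(1.344e-46/4.286e-16)/ln(4.286e-16/6.310e-06) ≈ 3.00.
Method B: p ≈ ln(2.178e-04/8.782e-04)/ln(8.782e-04/3.542e-03) ≈ 1.00.
Method A has the higher order (≈3.0 vs ≈1.0).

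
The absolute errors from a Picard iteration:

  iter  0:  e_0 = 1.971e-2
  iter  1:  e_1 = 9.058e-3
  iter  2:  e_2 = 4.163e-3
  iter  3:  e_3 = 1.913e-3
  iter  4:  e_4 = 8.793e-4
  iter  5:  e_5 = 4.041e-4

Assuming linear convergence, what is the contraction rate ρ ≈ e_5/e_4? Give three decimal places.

ρ ≈ e_5/e_4 = 4.041e-4/8.793e-4 = 0.45957

0.460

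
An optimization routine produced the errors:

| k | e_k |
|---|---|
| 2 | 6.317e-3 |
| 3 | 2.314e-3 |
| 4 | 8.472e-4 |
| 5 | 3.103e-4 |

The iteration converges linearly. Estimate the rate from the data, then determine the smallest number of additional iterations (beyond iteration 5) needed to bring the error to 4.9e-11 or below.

Rate ρ ≈ e_5/e_4 = 3.103e-4/8.472e-4 = 0.3663.
After j more steps, e_{5+j} ≈ 3.103e-4·ρ^j; need ρ^j ≤ 4.9e-11/3.103e-4 = 1.57912e-07.
j ≥ ln(1.57912e-07)/ln(0.3663) = -15.6612/-1.00430 = 15.594.
So 16 more iterations are needed.

16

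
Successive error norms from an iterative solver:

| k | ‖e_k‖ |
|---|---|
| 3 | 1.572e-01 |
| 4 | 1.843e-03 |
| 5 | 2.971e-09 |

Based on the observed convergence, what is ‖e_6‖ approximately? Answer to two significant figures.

1.2e-26

First estimate the order: p ≈ ln(‖e_5‖/‖e_4‖) / ln(‖e_4‖/‖e_3‖) = ln(2.971e-09/1.843e-03)/ln(1.843e-03/1.572e-01) = ln(1.61205e-06)/ln(0.0117239) ≈ 2.9999.
Then ‖e_6‖ ≈ ‖e_5‖·(‖e_5‖/‖e_4‖)^p = 2.971e-09·(1.61205e-06)^2.9999 = 2.971e-09·4.19483e-18 ≈ 1.246e-26.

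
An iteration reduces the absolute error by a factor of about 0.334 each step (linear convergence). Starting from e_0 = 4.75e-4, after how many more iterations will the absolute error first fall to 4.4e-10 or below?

After k steps, e_k ≈ 4.75e-4·0.334^k.
Need 0.334^k ≤ 4.4e-10/4.75e-4 = 9.26316e-07.
k ≥ ln(9.26316e-07)/ln(0.334) = -13.8921/-1.09661 = 12.668.
Smallest integer k = 13.

13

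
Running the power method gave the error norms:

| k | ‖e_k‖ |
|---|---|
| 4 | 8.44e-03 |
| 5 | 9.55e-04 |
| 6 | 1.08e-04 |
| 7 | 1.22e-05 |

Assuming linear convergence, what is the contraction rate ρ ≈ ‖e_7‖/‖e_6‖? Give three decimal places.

0.113

ρ ≈ ‖e_7‖/‖e_6‖ = 1.22e-05/1.08e-04 = 0.11296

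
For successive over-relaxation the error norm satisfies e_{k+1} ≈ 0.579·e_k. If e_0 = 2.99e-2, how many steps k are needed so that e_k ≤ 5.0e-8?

25

After k steps, e_k ≈ 2.99e-2·0.579^k.
Need 0.579^k ≤ 5.0e-8/2.99e-2 = 1.67224e-06.
k ≥ ln(1.67224e-06)/ln(0.579) = -13.3013/-0.54645 = 24.341.
Smallest integer k = 25.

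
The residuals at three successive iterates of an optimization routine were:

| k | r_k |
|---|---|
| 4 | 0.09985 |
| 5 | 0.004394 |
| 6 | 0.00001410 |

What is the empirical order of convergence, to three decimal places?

1.838

p ≈ ln(r_6/r_5) / ln(r_5/r_4)
  = ln(0.00001410/0.004394) / ln(0.004394/0.09985)
  = ln(0.00320892) / ln(0.044006)
  = -5.741821 / -3.123429 ≈ 1.838307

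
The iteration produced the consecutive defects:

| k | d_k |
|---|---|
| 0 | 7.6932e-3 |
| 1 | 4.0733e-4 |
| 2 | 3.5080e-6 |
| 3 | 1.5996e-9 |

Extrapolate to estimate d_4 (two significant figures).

First estimate the order: p ≈ ln(d_3/d_2) / ln(d_2/d_1) = ln(1.5996e-9/3.5080e-6)/ln(3.5080e-6/4.0733e-4) = ln(0.000455986)/ln(0.00861218) ≈ 1.6180.
Then d_4 ≈ d_3·(d_3/d_2)^p = 1.5996e-9·(0.000455986)^1.6180 = 1.5996e-9·3.92811e-06 ≈ 6.283e-15.

6.3e-15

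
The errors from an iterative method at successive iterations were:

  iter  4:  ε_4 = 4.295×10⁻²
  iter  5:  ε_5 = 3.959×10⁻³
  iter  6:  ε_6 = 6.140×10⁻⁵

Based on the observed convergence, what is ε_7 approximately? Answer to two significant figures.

4.2e-8

First estimate the order: p ≈ ln(ε_6/ε_5) / ln(ε_5/ε_4) = ln(6.140×10⁻⁵/3.959×10⁻³)/ln(3.959×10⁻³/4.295×10⁻²) = ln(0.015509)/ln(0.0921769) ≈ 1.7476.
Then ε_7 ≈ ε_6·(ε_6/ε_5)^p = 6.140×10⁻⁵·(0.015509)^1.7476 = 6.140×10⁻⁵·0.000688437 ≈ 4.227e-08.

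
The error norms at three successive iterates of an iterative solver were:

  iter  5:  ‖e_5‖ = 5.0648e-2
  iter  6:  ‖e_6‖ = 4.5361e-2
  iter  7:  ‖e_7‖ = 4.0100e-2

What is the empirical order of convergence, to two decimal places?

1.12

p ≈ ln(‖e_7‖/‖e_6‖) / ln(‖e_6‖/‖e_5‖)
  = ln(4.0100e-2/4.5361e-2) / ln(4.5361e-2/5.0648e-2)
  = ln(0.884019) / ln(0.895613)
  = -0.12328 / -0.11025 ≈ 1.11819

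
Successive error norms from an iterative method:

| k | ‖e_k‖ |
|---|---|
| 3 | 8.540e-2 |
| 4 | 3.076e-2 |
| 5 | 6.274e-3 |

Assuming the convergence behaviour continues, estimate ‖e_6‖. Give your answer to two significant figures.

First estimate the order: p ≈ ln(‖e_5‖/‖e_4‖) / ln(‖e_4‖/‖e_3‖) = ln(6.274e-3/3.076e-2)/ln(3.076e-2/8.540e-2) = ln(0.203966)/ln(0.360187) ≈ 1.5569.
Then ‖e_6‖ ≈ ‖e_5‖·(‖e_5‖/‖e_4‖)^p = 6.274e-3·(0.203966)^1.5569 = 6.274e-3·0.0841493 ≈ 0.000528.

5.3e-4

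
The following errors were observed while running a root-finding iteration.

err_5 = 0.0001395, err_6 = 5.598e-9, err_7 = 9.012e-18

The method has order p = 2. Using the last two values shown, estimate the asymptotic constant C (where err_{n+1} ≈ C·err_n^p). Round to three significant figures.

0.288

C ≈ err_7 / err_6^2
  = 9.012e-18 / (5.598e-9)^2
  = 9.012e-18 / 3.13376e-17 ≈ 0.28758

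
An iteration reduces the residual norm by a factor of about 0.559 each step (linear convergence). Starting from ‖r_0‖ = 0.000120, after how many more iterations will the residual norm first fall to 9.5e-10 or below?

21

After k steps, ‖r_k‖ ≈ 0.000120·0.559^k.
Need 0.559^k ≤ 9.5e-10/0.000120 = 7.91667e-06.
k ≥ ln(7.91667e-06)/ln(0.559) = -11.7465/-0.58161 = 20.197.
Smallest integer k = 21.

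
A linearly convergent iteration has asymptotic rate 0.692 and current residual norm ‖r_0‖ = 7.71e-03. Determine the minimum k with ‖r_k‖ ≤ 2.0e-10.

48

After k steps, ‖r_k‖ ≈ 7.71e-03·0.692^k.
Need 0.692^k ≤ 2.0e-10/7.71e-03 = 2.59403e-08.
k ≥ ln(2.59403e-08)/ln(0.692) = -17.4675/-0.36817 = 47.444.
Smallest integer k = 48.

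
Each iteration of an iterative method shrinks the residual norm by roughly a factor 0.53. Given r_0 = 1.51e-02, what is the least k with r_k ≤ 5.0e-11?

31

After k steps, r_k ≈ 1.51e-02·0.53^k.
Need 0.53^k ≤ 5.0e-11/1.51e-02 = 3.31126e-09.
k ≥ ln(3.31126e-09)/ln(0.53) = -19.5259/-0.63488 = 30.755.
Smallest integer k = 31.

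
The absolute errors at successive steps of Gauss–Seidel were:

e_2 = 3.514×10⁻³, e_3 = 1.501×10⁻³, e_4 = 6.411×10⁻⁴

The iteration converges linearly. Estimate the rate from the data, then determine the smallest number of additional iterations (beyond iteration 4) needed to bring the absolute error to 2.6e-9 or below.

15

Rate ρ ≈ e_4/e_3 = 6.411×10⁻⁴/1.501×10⁻³ = 0.4271.
After j more steps, e_{4+j} ≈ 6.411×10⁻⁴·ρ^j; need ρ^j ≤ 2.6e-9/6.411×10⁻⁴ = 4.05553e-06.
j ≥ ln(4.05553e-06)/ln(0.4271) = -12.4154/-0.85074 = 14.594.
So 15 more iterations are needed.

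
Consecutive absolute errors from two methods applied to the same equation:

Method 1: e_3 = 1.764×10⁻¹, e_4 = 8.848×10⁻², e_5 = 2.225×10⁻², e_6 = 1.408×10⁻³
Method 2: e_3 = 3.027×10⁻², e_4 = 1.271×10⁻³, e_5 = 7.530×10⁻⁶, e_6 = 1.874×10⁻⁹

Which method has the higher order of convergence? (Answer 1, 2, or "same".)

Method 1: p ≈ ln(1.408×10⁻³/2.225×10⁻²)/ln(2.225×10⁻²/8.848×10⁻²) ≈ 2.00.
Method 2: p ≈ ln(1.874×10⁻⁹/7.530×10⁻⁶)/ln(7.530×10⁻⁶/1.271×10⁻³) ≈ 1.62.
Method 1 has the higher order (≈2.0 vs ≈1.6).

1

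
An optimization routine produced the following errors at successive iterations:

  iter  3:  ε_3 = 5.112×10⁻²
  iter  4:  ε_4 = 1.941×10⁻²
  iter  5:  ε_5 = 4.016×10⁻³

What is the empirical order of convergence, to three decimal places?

1.627

p ≈ ln(ε_5/ε_4) / ln(ε_4/ε_3)
  = ln(4.016×10⁻³/1.941×10⁻²) / ln(1.941×10⁻²/5.112×10⁻²)
  = ln(0.206904) / ln(0.379695)
  = -1.575500 / -0.968387 ≈ 1.626932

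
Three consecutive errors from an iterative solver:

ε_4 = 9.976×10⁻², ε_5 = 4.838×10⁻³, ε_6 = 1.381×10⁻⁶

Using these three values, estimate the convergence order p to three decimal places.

2.697

p ≈ ln(ε_6/ε_5) / ln(ε_5/ε_4)
  = ln(1.381×10⁻⁶/4.838×10⁻³) / ln(4.838×10⁻³/9.976×10⁻²)
  = ln(0.000285449) / ln(0.0484964)
  = -8.161447 / -3.026266 ≈ 2.696870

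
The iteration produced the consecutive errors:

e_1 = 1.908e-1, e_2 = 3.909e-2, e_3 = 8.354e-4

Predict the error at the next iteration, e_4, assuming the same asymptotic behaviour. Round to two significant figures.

First estimate the order: p ≈ ln(e_3/e_2) / ln(e_2/e_1) = ln(8.354e-4/3.909e-2)/ln(3.909e-2/1.908e-1) = ln(0.0213712)/ln(0.204874) ≈ 2.4258.
Then e_4 ≈ e_3·(e_3/e_2)^p = 8.354e-4·(0.0213712)^2.4258 = 8.354e-4·8.88176e-05 ≈ 7.42e-08.

7.4e-8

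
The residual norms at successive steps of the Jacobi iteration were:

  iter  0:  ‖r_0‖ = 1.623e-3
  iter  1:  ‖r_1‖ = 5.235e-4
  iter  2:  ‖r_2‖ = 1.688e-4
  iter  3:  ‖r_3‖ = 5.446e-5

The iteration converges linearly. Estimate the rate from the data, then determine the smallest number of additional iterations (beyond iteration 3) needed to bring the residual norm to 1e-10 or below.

Rate ρ ≈ ‖r_3‖/‖r_2‖ = 5.446e-5/1.688e-4 = 0.3226.
After j more steps, ‖r_{3+j}‖ ≈ 5.446e-5·ρ^j; need ρ^j ≤ 1e-10/5.446e-5 = 1.83621e-06.
j ≥ ln(1.83621e-06)/ln(0.3226) = -13.2078/-1.13134 = 11.674.
So 12 more iterations are needed.

12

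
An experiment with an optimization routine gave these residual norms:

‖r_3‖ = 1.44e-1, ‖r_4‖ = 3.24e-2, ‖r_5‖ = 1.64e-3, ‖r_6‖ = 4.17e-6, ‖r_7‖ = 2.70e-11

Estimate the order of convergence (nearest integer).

2

Consecutive ratios: ‖r_7‖/‖r_6‖ = 2.70e-11/4.17e-6 = 6.47482e-06, ‖r_6‖/‖r_5‖ = 4.17e-6/1.64e-3 = 0.00254268.
p ≈ ln(6.47482e-06)/ln(0.00254268) = -11.9476/-5.9745 ≈ 2.00.
So the convergence is quadratic (order 2).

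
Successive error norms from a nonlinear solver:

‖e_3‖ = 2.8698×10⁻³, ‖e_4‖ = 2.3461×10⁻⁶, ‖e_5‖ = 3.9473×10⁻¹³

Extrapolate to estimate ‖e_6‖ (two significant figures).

5.4e-28

First estimate the order: p ≈ ln(‖e_5‖/‖e_4‖) / ln(‖e_4‖/‖e_3‖) = ln(3.9473×10⁻¹³/2.3461×10⁻⁶)/ln(2.3461×10⁻⁶/2.8698×10⁻³) = ln(1.68249e-07)/ln(0.000817513) ≈ 2.1940.
Then ‖e_6‖ ≈ ‖e_5‖·(‖e_5‖/‖e_4‖)^p = 3.9473×10⁻¹³·(1.68249e-07)^2.1940 = 3.9473×10⁻¹³·1.37322e-15 ≈ 5.421e-28.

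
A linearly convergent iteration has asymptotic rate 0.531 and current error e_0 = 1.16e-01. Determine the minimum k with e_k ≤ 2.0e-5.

After k steps, e_k ≈ 1.16e-01·0.531^k.
Need 0.531^k ≤ 2.0e-5/1.16e-01 = 0.000172414.
k ≥ ln(0.000172414)/ln(0.531) = -8.6656/-0.63299 = 13.690.
Smallest integer k = 14.

14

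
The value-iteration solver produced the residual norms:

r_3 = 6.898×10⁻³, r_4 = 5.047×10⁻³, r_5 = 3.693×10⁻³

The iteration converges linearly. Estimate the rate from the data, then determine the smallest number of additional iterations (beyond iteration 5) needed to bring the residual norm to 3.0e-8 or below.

38

Rate ρ ≈ r_5/r_4 = 3.693×10⁻³/5.047×10⁻³ = 0.7317.
After j more steps, r_{5+j} ≈ 3.693×10⁻³·ρ^j; need ρ^j ≤ 3.0e-8/3.693×10⁻³ = 8.12348e-06.
j ≥ ln(8.12348e-06)/ln(0.7317) = -11.7208/-0.31238 = 37.521.
So 38 more iterations are needed.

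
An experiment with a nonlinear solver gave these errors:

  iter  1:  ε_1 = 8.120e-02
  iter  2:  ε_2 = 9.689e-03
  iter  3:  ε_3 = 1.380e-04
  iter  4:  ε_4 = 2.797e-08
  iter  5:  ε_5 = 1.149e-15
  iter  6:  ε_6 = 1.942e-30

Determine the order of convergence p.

2

Consecutive ratios: ε_6/ε_5 = 1.942e-30/1.149e-15 = 1.69017e-15, ε_5/ε_4 = 1.149e-15/2.797e-08 = 4.10797e-08.
p ≈ ln(1.69017e-15)/ln(4.10797e-08) = -34.0140/-17.0078 ≈ 2.00.
So the convergence is quadratic (order 2).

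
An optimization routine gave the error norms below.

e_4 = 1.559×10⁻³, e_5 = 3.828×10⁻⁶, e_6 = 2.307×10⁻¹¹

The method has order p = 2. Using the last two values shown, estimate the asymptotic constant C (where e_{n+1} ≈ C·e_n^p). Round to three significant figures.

1.57

C ≈ e_6 / e_5^2
  = 2.307×10⁻¹¹ / (3.828×10⁻⁶)^2
  = 2.307×10⁻¹¹ / 1.46536e-11 ≈ 1.5744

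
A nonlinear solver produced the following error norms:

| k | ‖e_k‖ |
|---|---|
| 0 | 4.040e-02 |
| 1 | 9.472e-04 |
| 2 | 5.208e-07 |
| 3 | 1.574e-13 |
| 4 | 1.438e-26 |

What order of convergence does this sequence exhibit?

Consecutive ratios: ‖e_4‖/‖e_3‖ = 1.438e-26/1.574e-13 = 9.13596e-14, ‖e_3‖/‖e_2‖ = 1.574e-13/5.208e-07 = 3.02227e-07.
p ≈ ln(9.13596e-14)/ln(3.02227e-07) = -30.0240/-15.0121 ≈ 2.00.
So the convergence is quadratic (order 2).

2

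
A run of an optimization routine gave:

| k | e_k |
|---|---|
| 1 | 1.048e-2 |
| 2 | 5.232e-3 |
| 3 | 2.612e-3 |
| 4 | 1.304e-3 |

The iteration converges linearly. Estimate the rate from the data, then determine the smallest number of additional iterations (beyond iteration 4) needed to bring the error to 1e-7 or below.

14

Rate ρ ≈ e_4/e_3 = 1.304e-3/2.612e-3 = 0.4992.
After j more steps, e_{4+j} ≈ 1.304e-3·ρ^j; need ρ^j ≤ 1e-7/1.304e-3 = 7.66871e-05.
j ≥ ln(7.66871e-05)/ln(0.4992) = -9.4758/-0.69475 = 13.639.
So 14 more iterations are needed.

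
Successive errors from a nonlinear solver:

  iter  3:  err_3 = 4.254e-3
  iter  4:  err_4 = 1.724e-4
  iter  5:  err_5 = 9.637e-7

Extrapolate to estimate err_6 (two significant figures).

2.2e-10

First estimate the order: p ≈ ln(err_5/err_4) / ln(err_4/err_3) = ln(9.637e-7/1.724e-4)/ln(1.724e-4/4.254e-3) = ln(0.00558991)/ln(0.0405266) ≈ 1.6179.
Then err_6 ≈ err_5·(err_5/err_4)^p = 9.637e-7·(0.00558991)^1.6179 = 9.637e-7·0.000226739 ≈ 2.185e-10.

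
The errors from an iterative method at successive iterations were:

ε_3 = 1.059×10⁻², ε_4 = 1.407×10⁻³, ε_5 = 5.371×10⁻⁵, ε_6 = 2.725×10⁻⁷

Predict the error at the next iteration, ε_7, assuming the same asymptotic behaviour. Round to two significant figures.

5.3e-11

First estimate the order: p ≈ ln(ε_6/ε_5) / ln(ε_5/ε_4) = ln(2.725×10⁻⁷/5.371×10⁻⁵)/ln(5.371×10⁻⁵/1.407×10⁻³) = ln(0.00507354)/ln(0.0381734) ≈ 1.6180.
Then ε_7 ≈ ε_6·(ε_6/ε_5)^p = 2.725×10⁻⁷·(0.00507354)^1.6180 = 2.725×10⁻⁷·0.000193728 ≈ 5.279e-11.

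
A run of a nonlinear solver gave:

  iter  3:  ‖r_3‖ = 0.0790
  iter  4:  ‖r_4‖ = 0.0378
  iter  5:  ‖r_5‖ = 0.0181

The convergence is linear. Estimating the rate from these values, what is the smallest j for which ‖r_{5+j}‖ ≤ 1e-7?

17

Rate ρ ≈ ‖r_5‖/‖r_4‖ = 0.0181/0.0378 = 0.4788.
After j more steps, ‖r_{5+j}‖ ≈ 0.0181·ρ^j; need ρ^j ≤ 1e-7/0.0181 = 5.52486e-06.
j ≥ ln(5.52486e-06)/ln(0.4788) = -12.1063/-0.73647 = 16.438.
So 17 more iterations are needed.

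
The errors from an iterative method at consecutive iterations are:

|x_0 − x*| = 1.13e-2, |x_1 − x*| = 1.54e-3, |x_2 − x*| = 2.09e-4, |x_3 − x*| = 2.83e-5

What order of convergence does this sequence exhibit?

Consecutive ratios: |x_3 − x*|/|x_2 − x*| = 2.83e-5/2.09e-4 = 0.135407, |x_2 − x*|/|x_1 − x*| = 2.09e-4/1.54e-3 = 0.135714.
p ≈ ln(0.135407)/ln(0.135714) = -1.9995/-1.9972 ≈ 1.00.
So the convergence is linear (order 1).

1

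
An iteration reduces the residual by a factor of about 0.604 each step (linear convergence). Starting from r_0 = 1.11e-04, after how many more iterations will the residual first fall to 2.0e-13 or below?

After k steps, r_k ≈ 1.11e-04·0.604^k.
Need 0.604^k ≤ 2.0e-13/1.11e-04 = 1.8018e-09.
k ≥ ln(1.8018e-09)/ln(0.604) = -20.1345/-0.50418 = 39.935.
Smallest integer k = 40.

40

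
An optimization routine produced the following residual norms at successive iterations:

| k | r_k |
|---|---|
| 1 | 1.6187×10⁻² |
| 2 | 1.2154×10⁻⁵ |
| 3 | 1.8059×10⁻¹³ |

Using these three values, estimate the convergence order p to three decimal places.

p ≈ ln(r_3/r_2) / ln(r_2/r_1)
  = ln(1.8059×10⁻¹³/1.2154×10⁻⁵) / ln(1.2154×10⁻⁵/1.6187×10⁻²)
  = ln(1.48585e-08) / ln(0.000750849)
  = -18.024694 / -7.194306 ≈ 2.505411

2.505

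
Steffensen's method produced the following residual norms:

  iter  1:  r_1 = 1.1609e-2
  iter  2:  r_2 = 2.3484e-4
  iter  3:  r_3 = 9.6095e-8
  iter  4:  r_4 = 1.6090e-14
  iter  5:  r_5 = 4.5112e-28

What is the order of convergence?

Consecutive ratios: r_5/r_4 = 4.5112e-28/1.6090e-14 = 2.80373e-14, r_4/r_3 = 1.6090e-14/9.6095e-8 = 1.67438e-07.
p ≈ ln(2.80373e-14)/ln(1.67438e-07) = -31.2052/-15.6026 ≈ 2.00.
So the convergence is quadratic (order 2).

2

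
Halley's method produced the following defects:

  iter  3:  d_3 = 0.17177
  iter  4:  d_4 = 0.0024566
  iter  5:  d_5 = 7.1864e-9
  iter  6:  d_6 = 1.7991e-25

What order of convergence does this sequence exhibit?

3

Consecutive ratios: d_6/d_5 = 1.7991e-25/7.1864e-9 = 2.50348e-17, d_5/d_4 = 7.1864e-9/0.0024566 = 2.92534e-06.
p ≈ ln(2.50348e-17)/ln(2.92534e-06) = -38.2263/-12.7421 ≈ 3.00.
So the convergence is cubic (order 3).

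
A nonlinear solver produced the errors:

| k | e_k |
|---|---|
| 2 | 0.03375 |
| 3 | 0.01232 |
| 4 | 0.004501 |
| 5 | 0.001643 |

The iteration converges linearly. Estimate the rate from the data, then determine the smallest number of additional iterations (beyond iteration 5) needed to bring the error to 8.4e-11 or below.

17

Rate ρ ≈ e_5/e_4 = 0.001643/0.004501 = 0.3650.
After j more steps, e_{5+j} ≈ 0.001643·ρ^j; need ρ^j ≤ 8.4e-11/0.001643 = 5.1126e-08.
j ≥ ln(5.1126e-08)/ln(0.3650) = -16.7890/-1.00786 = 16.658.
So 17 more iterations are needed.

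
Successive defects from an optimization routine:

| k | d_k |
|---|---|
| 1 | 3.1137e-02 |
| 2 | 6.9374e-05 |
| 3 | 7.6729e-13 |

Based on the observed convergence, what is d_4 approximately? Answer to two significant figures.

First estimate the order: p ≈ ln(d_3/d_2) / ln(d_2/d_1) = ln(7.6729e-13/6.9374e-05)/ln(6.9374e-05/3.1137e-02) = ln(1.10602e-08)/ln(0.00222802) ≈ 3.0000.
Then d_4 ≈ d_3·(d_3/d_2)^p = 7.6729e-13·(1.10602e-08)^3.0000 = 7.6729e-13·1.35297e-24 ≈ 1.038e-36.

1.0e-36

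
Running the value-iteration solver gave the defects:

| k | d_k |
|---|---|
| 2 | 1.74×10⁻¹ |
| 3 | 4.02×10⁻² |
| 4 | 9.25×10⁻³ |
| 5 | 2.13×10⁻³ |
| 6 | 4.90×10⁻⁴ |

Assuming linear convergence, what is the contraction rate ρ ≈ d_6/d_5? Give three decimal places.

ρ ≈ d_6/d_5 = 4.90×10⁻⁴/2.13×10⁻³ = 0.23005

0.230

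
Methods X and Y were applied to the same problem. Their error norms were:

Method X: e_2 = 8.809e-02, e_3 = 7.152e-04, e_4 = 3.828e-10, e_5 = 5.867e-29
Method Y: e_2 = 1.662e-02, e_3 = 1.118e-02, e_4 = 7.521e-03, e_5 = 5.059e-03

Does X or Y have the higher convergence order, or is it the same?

Method X: p ≈ ln(5.867e-29/3.828e-10)/ln(3.828e-10/7.152e-04) ≈ 3.00.
Method Y: p ≈ ln(5.059e-03/7.521e-03)/ln(7.521e-03/1.118e-02) ≈ 1.00.
Method X has the higher order (≈3.0 vs ≈1.0).

X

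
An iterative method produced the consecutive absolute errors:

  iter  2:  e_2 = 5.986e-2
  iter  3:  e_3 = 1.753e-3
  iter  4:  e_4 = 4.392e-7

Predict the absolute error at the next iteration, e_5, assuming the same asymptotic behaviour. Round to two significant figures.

First estimate the order: p ≈ ln(e_4/e_3) / ln(e_3/e_2) = ln(4.392e-7/1.753e-3)/ln(1.753e-3/5.986e-2) = ln(0.000250542)/ln(0.029285) ≈ 2.3485.
Then e_5 ≈ e_4·(e_4/e_3)^p = 4.392e-7·(0.000250542)^2.3485 = 4.392e-7·3.48956e-09 ≈ 1.533e-15.

1.5e-15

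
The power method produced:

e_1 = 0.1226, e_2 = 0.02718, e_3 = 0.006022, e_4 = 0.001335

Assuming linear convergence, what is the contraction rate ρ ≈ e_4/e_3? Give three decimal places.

0.222

ρ ≈ e_4/e_3 = 0.001335/0.006022 = 0.22169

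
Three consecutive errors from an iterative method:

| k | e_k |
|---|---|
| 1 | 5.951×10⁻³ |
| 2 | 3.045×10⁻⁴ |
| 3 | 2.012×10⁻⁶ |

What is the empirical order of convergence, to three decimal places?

p ≈ ln(e_3/e_2) / ln(e_2/e_1)
  = ln(2.012×10⁻⁶/3.045×10⁻⁴) / ln(3.045×10⁻⁴/5.951×10⁻³)
  = ln(0.00660755) / ln(0.0511679)
  = -5.019542 / -2.972643 ≈ 1.688579

1.689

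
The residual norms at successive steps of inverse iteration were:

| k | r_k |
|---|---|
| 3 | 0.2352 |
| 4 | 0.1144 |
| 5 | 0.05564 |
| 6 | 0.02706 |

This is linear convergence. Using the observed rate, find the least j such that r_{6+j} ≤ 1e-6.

15

Rate ρ ≈ r_6/r_5 = 0.02706/0.05564 = 0.4863.
After j more steps, r_{6+j} ≈ 0.02706·ρ^j; need ρ^j ≤ 1e-6/0.02706 = 3.69549e-05.
j ≥ ln(3.69549e-05)/ln(0.4863) = -10.2058/-0.72093 = 14.156.
So 15 more iterations are needed.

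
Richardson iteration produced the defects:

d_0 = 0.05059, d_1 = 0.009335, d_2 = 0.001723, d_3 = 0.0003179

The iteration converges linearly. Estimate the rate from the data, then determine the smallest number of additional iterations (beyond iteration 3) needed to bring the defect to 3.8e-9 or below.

Rate ρ ≈ d_3/d_2 = 0.0003179/0.001723 = 0.1845.
After j more steps, d_{3+j} ≈ 0.0003179·ρ^j; need ρ^j ≤ 3.8e-9/0.0003179 = 1.19534e-05.
j ≥ ln(1.19534e-05)/ln(0.1845) = -11.3345/-1.69011 = 6.706.
So 7 more iterations are needed.

7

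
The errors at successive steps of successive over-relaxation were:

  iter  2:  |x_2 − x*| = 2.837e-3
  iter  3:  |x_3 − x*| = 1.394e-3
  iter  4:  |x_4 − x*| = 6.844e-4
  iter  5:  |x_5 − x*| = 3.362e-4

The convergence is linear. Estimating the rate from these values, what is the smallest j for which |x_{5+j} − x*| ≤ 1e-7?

12

Rate ρ ≈ |x_5 − x*|/|x_4 − x*| = 3.362e-4/6.844e-4 = 0.4912.
After j more steps, |x_{5+j} − x*| ≈ 3.362e-4·ρ^j; need ρ^j ≤ 1e-7/3.362e-4 = 0.000297442.
j ≥ ln(0.000297442)/ln(0.4912) = -8.1203/-0.71090 = 11.423.
So 12 more iterations are needed.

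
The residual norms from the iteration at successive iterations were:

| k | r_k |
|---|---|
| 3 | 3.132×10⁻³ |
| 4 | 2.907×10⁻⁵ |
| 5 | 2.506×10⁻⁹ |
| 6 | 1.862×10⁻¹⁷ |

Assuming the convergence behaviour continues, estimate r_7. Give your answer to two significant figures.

First estimate the order: p ≈ ln(r_6/r_5) / ln(r_5/r_4) = ln(1.862×10⁻¹⁷/2.506×10⁻⁹)/ln(2.506×10⁻⁹/2.907×10⁻⁵) = ln(7.43017e-09)/ln(8.62057e-05) ≈ 2.0000.
Then r_7 ≈ r_6·(r_6/r_5)^p = 1.862×10⁻¹⁷·(7.43017e-09)^2.0000 = 1.862×10⁻¹⁷·5.52074e-17 ≈ 1.028e-33.

1.0e-33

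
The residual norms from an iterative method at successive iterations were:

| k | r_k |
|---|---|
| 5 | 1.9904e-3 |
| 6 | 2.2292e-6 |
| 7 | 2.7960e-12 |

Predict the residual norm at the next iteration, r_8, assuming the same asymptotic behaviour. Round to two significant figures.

First estimate the order: p ≈ ln(r_7/r_6) / ln(r_6/r_5) = ln(2.7960e-12/2.2292e-6)/ln(2.2292e-6/1.9904e-3) = ln(1.25426e-06)/ln(0.00111998) ≈ 2.0000.
Then r_8 ≈ r_7·(r_7/r_6)^p = 2.7960e-12·(1.25426e-06)^2.0000 = 2.7960e-12·1.57317e-12 ≈ 4.399e-24.

4.4e-24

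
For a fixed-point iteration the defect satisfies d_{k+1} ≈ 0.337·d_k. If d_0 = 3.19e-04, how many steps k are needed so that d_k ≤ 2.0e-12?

After k steps, d_k ≈ 3.19e-04·0.337^k.
Need 0.337^k ≤ 2.0e-12/3.19e-04 = 6.26959e-09.
k ≥ ln(6.26959e-09)/ln(0.337) = -18.8876/-1.08767 = 17.365.
Smallest integer k = 18.

18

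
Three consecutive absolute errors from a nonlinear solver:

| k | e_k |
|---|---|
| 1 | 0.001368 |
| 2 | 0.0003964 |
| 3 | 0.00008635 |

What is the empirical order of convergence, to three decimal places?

1.230

p ≈ ln(e_3/e_2) / ln(e_2/e_1)
  = ln(0.00008635/0.0003964) / ln(0.0003964/0.001368)
  = ln(0.217836) / ln(0.289766)
  = -1.524013 / -1.238682 ≈ 1.230350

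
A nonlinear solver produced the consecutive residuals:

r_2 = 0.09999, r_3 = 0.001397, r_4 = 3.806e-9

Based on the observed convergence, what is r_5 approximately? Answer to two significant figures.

7.7e-26

First estimate the order: p ≈ ln(r_4/r_3) / ln(r_3/r_2) = ln(3.806e-9/0.001397)/ln(0.001397/0.09999) = ln(2.72441e-06)/ln(0.0139714) ≈ 3.0002.
Then r_5 ≈ r_4·(r_4/r_3)^p = 3.806e-9·(2.72441e-06)^3.0002 = 3.806e-9·2.01699e-17 ≈ 7.677e-26.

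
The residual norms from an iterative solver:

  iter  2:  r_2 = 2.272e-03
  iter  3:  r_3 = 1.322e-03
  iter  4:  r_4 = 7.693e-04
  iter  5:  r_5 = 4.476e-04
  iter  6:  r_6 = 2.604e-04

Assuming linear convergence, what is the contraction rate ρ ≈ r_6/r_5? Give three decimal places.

ρ ≈ r_6/r_5 = 2.604e-04/4.476e-04 = 0.58177

0.582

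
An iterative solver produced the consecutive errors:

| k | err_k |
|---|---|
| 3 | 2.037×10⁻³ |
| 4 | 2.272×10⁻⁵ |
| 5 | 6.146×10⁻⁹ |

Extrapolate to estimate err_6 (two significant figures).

First estimate the order: p ≈ ln(err_5/err_4) / ln(err_4/err_3) = ln(6.146×10⁻⁹/2.272×10⁻⁵)/ln(2.272×10⁻⁵/2.037×10⁻³) = ln(0.000270511)/ln(0.0111537) ≈ 1.8272.
Then err_6 ≈ err_5·(err_5/err_4)^p = 6.146×10⁻⁹·(0.000270511)^1.8272 = 6.146×10⁻⁹·3.02614e-07 ≈ 1.86e-15.

1.9e-15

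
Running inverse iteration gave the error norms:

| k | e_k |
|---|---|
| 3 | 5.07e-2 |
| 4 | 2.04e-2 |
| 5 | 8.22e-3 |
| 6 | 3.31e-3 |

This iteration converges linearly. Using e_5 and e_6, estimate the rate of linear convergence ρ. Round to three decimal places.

0.403

ρ ≈ e_6/e_5 = 3.31e-3/8.22e-3 = 0.40268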